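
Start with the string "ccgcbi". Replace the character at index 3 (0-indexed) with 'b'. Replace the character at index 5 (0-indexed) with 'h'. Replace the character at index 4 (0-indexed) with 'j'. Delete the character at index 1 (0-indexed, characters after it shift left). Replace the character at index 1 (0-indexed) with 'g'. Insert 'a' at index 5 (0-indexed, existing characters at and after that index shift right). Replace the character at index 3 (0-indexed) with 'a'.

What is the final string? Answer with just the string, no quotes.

Applying each edit step by step:
Start: "ccgcbi"
Op 1 (replace idx 3: 'c' -> 'b'): "ccgcbi" -> "ccgbbi"
Op 2 (replace idx 5: 'i' -> 'h'): "ccgbbi" -> "ccgbbh"
Op 3 (replace idx 4: 'b' -> 'j'): "ccgbbh" -> "ccgbjh"
Op 4 (delete idx 1 = 'c'): "ccgbjh" -> "cgbjh"
Op 5 (replace idx 1: 'g' -> 'g'): "cgbjh" -> "cgbjh"
Op 6 (insert 'a' at idx 5): "cgbjh" -> "cgbjha"
Op 7 (replace idx 3: 'j' -> 'a'): "cgbjha" -> "cgbaha"

Answer: cgbaha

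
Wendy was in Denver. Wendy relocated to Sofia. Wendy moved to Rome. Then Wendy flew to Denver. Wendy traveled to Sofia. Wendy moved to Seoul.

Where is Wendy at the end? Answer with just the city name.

Answer: Seoul

Derivation:
Tracking Wendy's location:
Start: Wendy is in Denver.
After move 1: Denver -> Sofia. Wendy is in Sofia.
After move 2: Sofia -> Rome. Wendy is in Rome.
After move 3: Rome -> Denver. Wendy is in Denver.
After move 4: Denver -> Sofia. Wendy is in Sofia.
After move 5: Sofia -> Seoul. Wendy is in Seoul.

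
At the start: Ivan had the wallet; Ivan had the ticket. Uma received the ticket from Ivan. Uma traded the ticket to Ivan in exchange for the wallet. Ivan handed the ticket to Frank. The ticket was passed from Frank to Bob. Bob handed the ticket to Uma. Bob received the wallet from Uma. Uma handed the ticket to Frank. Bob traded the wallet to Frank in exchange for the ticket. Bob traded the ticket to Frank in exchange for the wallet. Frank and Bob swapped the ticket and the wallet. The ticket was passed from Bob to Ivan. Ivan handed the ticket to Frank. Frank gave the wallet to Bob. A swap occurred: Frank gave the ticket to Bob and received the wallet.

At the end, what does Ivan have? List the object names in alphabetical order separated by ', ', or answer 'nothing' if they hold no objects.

Tracking all object holders:
Start: wallet:Ivan, ticket:Ivan
Event 1 (give ticket: Ivan -> Uma). State: wallet:Ivan, ticket:Uma
Event 2 (swap ticket<->wallet: now ticket:Ivan, wallet:Uma). State: wallet:Uma, ticket:Ivan
Event 3 (give ticket: Ivan -> Frank). State: wallet:Uma, ticket:Frank
Event 4 (give ticket: Frank -> Bob). State: wallet:Uma, ticket:Bob
Event 5 (give ticket: Bob -> Uma). State: wallet:Uma, ticket:Uma
Event 6 (give wallet: Uma -> Bob). State: wallet:Bob, ticket:Uma
Event 7 (give ticket: Uma -> Frank). State: wallet:Bob, ticket:Frank
Event 8 (swap wallet<->ticket: now wallet:Frank, ticket:Bob). State: wallet:Frank, ticket:Bob
Event 9 (swap ticket<->wallet: now ticket:Frank, wallet:Bob). State: wallet:Bob, ticket:Frank
Event 10 (swap ticket<->wallet: now ticket:Bob, wallet:Frank). State: wallet:Frank, ticket:Bob
Event 11 (give ticket: Bob -> Ivan). State: wallet:Frank, ticket:Ivan
Event 12 (give ticket: Ivan -> Frank). State: wallet:Frank, ticket:Frank
Event 13 (give wallet: Frank -> Bob). State: wallet:Bob, ticket:Frank
Event 14 (swap ticket<->wallet: now ticket:Bob, wallet:Frank). State: wallet:Frank, ticket:Bob

Final state: wallet:Frank, ticket:Bob
Ivan holds: (nothing).

Answer: nothing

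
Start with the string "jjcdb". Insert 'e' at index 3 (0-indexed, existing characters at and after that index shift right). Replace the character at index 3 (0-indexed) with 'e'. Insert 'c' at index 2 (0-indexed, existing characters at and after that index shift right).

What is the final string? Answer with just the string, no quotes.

Answer: jjccedb

Derivation:
Applying each edit step by step:
Start: "jjcdb"
Op 1 (insert 'e' at idx 3): "jjcdb" -> "jjcedb"
Op 2 (replace idx 3: 'e' -> 'e'): "jjcedb" -> "jjcedb"
Op 3 (insert 'c' at idx 2): "jjcedb" -> "jjccedb"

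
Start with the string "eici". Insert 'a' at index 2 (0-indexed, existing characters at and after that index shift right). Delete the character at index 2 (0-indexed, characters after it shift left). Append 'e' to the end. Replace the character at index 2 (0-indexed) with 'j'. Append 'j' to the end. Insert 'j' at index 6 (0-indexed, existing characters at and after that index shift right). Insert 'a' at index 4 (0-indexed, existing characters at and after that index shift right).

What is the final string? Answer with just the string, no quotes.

Answer: eijiaejj

Derivation:
Applying each edit step by step:
Start: "eici"
Op 1 (insert 'a' at idx 2): "eici" -> "eiaci"
Op 2 (delete idx 2 = 'a'): "eiaci" -> "eici"
Op 3 (append 'e'): "eici" -> "eicie"
Op 4 (replace idx 2: 'c' -> 'j'): "eicie" -> "eijie"
Op 5 (append 'j'): "eijie" -> "eijiej"
Op 6 (insert 'j' at idx 6): "eijiej" -> "eijiejj"
Op 7 (insert 'a' at idx 4): "eijiejj" -> "eijiaejj"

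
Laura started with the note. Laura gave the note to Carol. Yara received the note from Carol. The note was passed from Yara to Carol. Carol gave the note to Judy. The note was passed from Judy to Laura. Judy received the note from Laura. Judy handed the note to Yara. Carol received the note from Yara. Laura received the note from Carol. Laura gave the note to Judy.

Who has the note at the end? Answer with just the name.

Tracking the note through each event:
Start: Laura has the note.
After event 1: Carol has the note.
After event 2: Yara has the note.
After event 3: Carol has the note.
After event 4: Judy has the note.
After event 5: Laura has the note.
After event 6: Judy has the note.
After event 7: Yara has the note.
After event 8: Carol has the note.
After event 9: Laura has the note.
After event 10: Judy has the note.

Answer: Judy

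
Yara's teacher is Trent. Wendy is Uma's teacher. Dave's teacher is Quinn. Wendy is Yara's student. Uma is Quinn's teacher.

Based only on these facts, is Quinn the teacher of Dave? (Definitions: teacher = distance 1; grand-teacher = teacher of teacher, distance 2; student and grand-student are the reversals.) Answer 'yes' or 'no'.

Reconstructing the teacher chain from the given facts:
  Trent -> Yara -> Wendy -> Uma -> Quinn -> Dave
(each arrow means 'teacher of the next')
Positions in the chain (0 = top):
  position of Trent: 0
  position of Yara: 1
  position of Wendy: 2
  position of Uma: 3
  position of Quinn: 4
  position of Dave: 5

Quinn is at position 4, Dave is at position 5; signed distance (j - i) = 1.
'teacher' requires j - i = 1. Actual distance is 1, so the relation HOLDS.

Answer: yes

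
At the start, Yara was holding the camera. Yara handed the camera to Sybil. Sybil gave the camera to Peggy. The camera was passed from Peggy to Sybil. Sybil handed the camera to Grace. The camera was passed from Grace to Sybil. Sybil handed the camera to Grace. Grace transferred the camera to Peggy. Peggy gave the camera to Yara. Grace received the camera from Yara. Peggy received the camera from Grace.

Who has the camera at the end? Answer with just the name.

Tracking the camera through each event:
Start: Yara has the camera.
After event 1: Sybil has the camera.
After event 2: Peggy has the camera.
After event 3: Sybil has the camera.
After event 4: Grace has the camera.
After event 5: Sybil has the camera.
After event 6: Grace has the camera.
After event 7: Peggy has the camera.
After event 8: Yara has the camera.
After event 9: Grace has the camera.
After event 10: Peggy has the camera.

Answer: Peggy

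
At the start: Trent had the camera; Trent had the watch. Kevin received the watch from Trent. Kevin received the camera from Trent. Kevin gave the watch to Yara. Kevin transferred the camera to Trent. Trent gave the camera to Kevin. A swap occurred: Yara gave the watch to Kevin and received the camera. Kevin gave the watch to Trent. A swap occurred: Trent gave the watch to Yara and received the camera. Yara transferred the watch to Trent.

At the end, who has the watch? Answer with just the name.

Tracking all object holders:
Start: camera:Trent, watch:Trent
Event 1 (give watch: Trent -> Kevin). State: camera:Trent, watch:Kevin
Event 2 (give camera: Trent -> Kevin). State: camera:Kevin, watch:Kevin
Event 3 (give watch: Kevin -> Yara). State: camera:Kevin, watch:Yara
Event 4 (give camera: Kevin -> Trent). State: camera:Trent, watch:Yara
Event 5 (give camera: Trent -> Kevin). State: camera:Kevin, watch:Yara
Event 6 (swap watch<->camera: now watch:Kevin, camera:Yara). State: camera:Yara, watch:Kevin
Event 7 (give watch: Kevin -> Trent). State: camera:Yara, watch:Trent
Event 8 (swap watch<->camera: now watch:Yara, camera:Trent). State: camera:Trent, watch:Yara
Event 9 (give watch: Yara -> Trent). State: camera:Trent, watch:Trent

Final state: camera:Trent, watch:Trent
The watch is held by Trent.

Answer: Trent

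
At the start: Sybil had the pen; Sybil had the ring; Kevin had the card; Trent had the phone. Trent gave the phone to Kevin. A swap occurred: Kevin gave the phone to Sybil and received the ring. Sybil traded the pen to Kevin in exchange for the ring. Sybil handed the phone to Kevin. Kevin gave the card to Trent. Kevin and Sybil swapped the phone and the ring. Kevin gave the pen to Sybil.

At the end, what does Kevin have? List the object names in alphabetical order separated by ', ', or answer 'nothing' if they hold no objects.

Tracking all object holders:
Start: pen:Sybil, ring:Sybil, card:Kevin, phone:Trent
Event 1 (give phone: Trent -> Kevin). State: pen:Sybil, ring:Sybil, card:Kevin, phone:Kevin
Event 2 (swap phone<->ring: now phone:Sybil, ring:Kevin). State: pen:Sybil, ring:Kevin, card:Kevin, phone:Sybil
Event 3 (swap pen<->ring: now pen:Kevin, ring:Sybil). State: pen:Kevin, ring:Sybil, card:Kevin, phone:Sybil
Event 4 (give phone: Sybil -> Kevin). State: pen:Kevin, ring:Sybil, card:Kevin, phone:Kevin
Event 5 (give card: Kevin -> Trent). State: pen:Kevin, ring:Sybil, card:Trent, phone:Kevin
Event 6 (swap phone<->ring: now phone:Sybil, ring:Kevin). State: pen:Kevin, ring:Kevin, card:Trent, phone:Sybil
Event 7 (give pen: Kevin -> Sybil). State: pen:Sybil, ring:Kevin, card:Trent, phone:Sybil

Final state: pen:Sybil, ring:Kevin, card:Trent, phone:Sybil
Kevin holds: ring.

Answer: ring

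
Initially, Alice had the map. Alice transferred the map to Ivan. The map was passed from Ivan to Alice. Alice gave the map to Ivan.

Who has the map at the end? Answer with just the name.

Tracking the map through each event:
Start: Alice has the map.
After event 1: Ivan has the map.
After event 2: Alice has the map.
After event 3: Ivan has the map.

Answer: Ivan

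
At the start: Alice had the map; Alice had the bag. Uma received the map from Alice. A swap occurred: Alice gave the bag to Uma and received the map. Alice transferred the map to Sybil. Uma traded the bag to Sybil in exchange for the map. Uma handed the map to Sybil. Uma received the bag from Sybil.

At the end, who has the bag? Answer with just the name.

Tracking all object holders:
Start: map:Alice, bag:Alice
Event 1 (give map: Alice -> Uma). State: map:Uma, bag:Alice
Event 2 (swap bag<->map: now bag:Uma, map:Alice). State: map:Alice, bag:Uma
Event 3 (give map: Alice -> Sybil). State: map:Sybil, bag:Uma
Event 4 (swap bag<->map: now bag:Sybil, map:Uma). State: map:Uma, bag:Sybil
Event 5 (give map: Uma -> Sybil). State: map:Sybil, bag:Sybil
Event 6 (give bag: Sybil -> Uma). State: map:Sybil, bag:Uma

Final state: map:Sybil, bag:Uma
The bag is held by Uma.

Answer: Uma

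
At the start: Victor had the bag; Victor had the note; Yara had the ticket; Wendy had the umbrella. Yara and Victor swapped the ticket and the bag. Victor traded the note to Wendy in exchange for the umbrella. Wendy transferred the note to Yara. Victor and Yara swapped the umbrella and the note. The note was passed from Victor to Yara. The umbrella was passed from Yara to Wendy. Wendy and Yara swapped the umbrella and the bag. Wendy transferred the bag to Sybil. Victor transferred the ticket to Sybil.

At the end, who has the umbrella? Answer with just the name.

Answer: Yara

Derivation:
Tracking all object holders:
Start: bag:Victor, note:Victor, ticket:Yara, umbrella:Wendy
Event 1 (swap ticket<->bag: now ticket:Victor, bag:Yara). State: bag:Yara, note:Victor, ticket:Victor, umbrella:Wendy
Event 2 (swap note<->umbrella: now note:Wendy, umbrella:Victor). State: bag:Yara, note:Wendy, ticket:Victor, umbrella:Victor
Event 3 (give note: Wendy -> Yara). State: bag:Yara, note:Yara, ticket:Victor, umbrella:Victor
Event 4 (swap umbrella<->note: now umbrella:Yara, note:Victor). State: bag:Yara, note:Victor, ticket:Victor, umbrella:Yara
Event 5 (give note: Victor -> Yara). State: bag:Yara, note:Yara, ticket:Victor, umbrella:Yara
Event 6 (give umbrella: Yara -> Wendy). State: bag:Yara, note:Yara, ticket:Victor, umbrella:Wendy
Event 7 (swap umbrella<->bag: now umbrella:Yara, bag:Wendy). State: bag:Wendy, note:Yara, ticket:Victor, umbrella:Yara
Event 8 (give bag: Wendy -> Sybil). State: bag:Sybil, note:Yara, ticket:Victor, umbrella:Yara
Event 9 (give ticket: Victor -> Sybil). State: bag:Sybil, note:Yara, ticket:Sybil, umbrella:Yara

Final state: bag:Sybil, note:Yara, ticket:Sybil, umbrella:Yara
The umbrella is held by Yara.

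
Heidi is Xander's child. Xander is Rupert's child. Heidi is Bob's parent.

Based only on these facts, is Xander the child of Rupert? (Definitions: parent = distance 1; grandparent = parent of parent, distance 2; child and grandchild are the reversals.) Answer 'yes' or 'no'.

Reconstructing the parent chain from the given facts:
  Rupert -> Xander -> Heidi -> Bob
(each arrow means 'parent of the next')
Positions in the chain (0 = top):
  position of Rupert: 0
  position of Xander: 1
  position of Heidi: 2
  position of Bob: 3

Xander is at position 1, Rupert is at position 0; signed distance (j - i) = -1.
'child' requires j - i = -1. Actual distance is -1, so the relation HOLDS.

Answer: yes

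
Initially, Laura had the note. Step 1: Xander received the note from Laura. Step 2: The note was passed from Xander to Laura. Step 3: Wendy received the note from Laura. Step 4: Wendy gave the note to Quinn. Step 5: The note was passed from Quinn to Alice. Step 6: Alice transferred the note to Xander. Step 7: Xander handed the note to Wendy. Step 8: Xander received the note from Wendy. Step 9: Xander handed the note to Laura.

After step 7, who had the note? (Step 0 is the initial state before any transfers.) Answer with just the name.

Answer: Wendy

Derivation:
Tracking the note holder through step 7:
After step 0 (start): Laura
After step 1: Xander
After step 2: Laura
After step 3: Wendy
After step 4: Quinn
After step 5: Alice
After step 6: Xander
After step 7: Wendy

At step 7, the holder is Wendy.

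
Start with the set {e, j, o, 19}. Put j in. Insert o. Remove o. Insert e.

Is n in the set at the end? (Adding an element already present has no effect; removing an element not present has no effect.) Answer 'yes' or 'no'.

Tracking the set through each operation:
Start: {19, e, j, o}
Event 1 (add j): already present, no change. Set: {19, e, j, o}
Event 2 (add o): already present, no change. Set: {19, e, j, o}
Event 3 (remove o): removed. Set: {19, e, j}
Event 4 (add e): already present, no change. Set: {19, e, j}

Final set: {19, e, j} (size 3)
n is NOT in the final set.

Answer: no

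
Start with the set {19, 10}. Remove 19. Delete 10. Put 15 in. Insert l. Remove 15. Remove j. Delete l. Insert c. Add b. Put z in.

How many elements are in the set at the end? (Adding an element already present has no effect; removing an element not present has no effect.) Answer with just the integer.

Answer: 3

Derivation:
Tracking the set through each operation:
Start: {10, 19}
Event 1 (remove 19): removed. Set: {10}
Event 2 (remove 10): removed. Set: {}
Event 3 (add 15): added. Set: {15}
Event 4 (add l): added. Set: {15, l}
Event 5 (remove 15): removed. Set: {l}
Event 6 (remove j): not present, no change. Set: {l}
Event 7 (remove l): removed. Set: {}
Event 8 (add c): added. Set: {c}
Event 9 (add b): added. Set: {b, c}
Event 10 (add z): added. Set: {b, c, z}

Final set: {b, c, z} (size 3)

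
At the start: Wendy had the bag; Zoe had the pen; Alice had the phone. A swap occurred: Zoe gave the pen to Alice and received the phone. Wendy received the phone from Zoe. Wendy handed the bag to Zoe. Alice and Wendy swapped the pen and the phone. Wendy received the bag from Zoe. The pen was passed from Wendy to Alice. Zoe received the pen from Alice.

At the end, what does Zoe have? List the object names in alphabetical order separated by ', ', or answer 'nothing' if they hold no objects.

Answer: pen

Derivation:
Tracking all object holders:
Start: bag:Wendy, pen:Zoe, phone:Alice
Event 1 (swap pen<->phone: now pen:Alice, phone:Zoe). State: bag:Wendy, pen:Alice, phone:Zoe
Event 2 (give phone: Zoe -> Wendy). State: bag:Wendy, pen:Alice, phone:Wendy
Event 3 (give bag: Wendy -> Zoe). State: bag:Zoe, pen:Alice, phone:Wendy
Event 4 (swap pen<->phone: now pen:Wendy, phone:Alice). State: bag:Zoe, pen:Wendy, phone:Alice
Event 5 (give bag: Zoe -> Wendy). State: bag:Wendy, pen:Wendy, phone:Alice
Event 6 (give pen: Wendy -> Alice). State: bag:Wendy, pen:Alice, phone:Alice
Event 7 (give pen: Alice -> Zoe). State: bag:Wendy, pen:Zoe, phone:Alice

Final state: bag:Wendy, pen:Zoe, phone:Alice
Zoe holds: pen.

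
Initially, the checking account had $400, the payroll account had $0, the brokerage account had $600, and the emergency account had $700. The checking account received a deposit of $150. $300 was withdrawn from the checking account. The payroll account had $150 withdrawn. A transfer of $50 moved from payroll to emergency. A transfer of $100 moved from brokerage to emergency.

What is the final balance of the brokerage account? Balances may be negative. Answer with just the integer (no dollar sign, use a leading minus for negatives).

Tracking account balances step by step:
Start: checking=400, payroll=0, brokerage=600, emergency=700
Event 1 (deposit 150 to checking): checking: 400 + 150 = 550. Balances: checking=550, payroll=0, brokerage=600, emergency=700
Event 2 (withdraw 300 from checking): checking: 550 - 300 = 250. Balances: checking=250, payroll=0, brokerage=600, emergency=700
Event 3 (withdraw 150 from payroll): payroll: 0 - 150 = -150. Balances: checking=250, payroll=-150, brokerage=600, emergency=700
Event 4 (transfer 50 payroll -> emergency): payroll: -150 - 50 = -200, emergency: 700 + 50 = 750. Balances: checking=250, payroll=-200, brokerage=600, emergency=750
Event 5 (transfer 100 brokerage -> emergency): brokerage: 600 - 100 = 500, emergency: 750 + 100 = 850. Balances: checking=250, payroll=-200, brokerage=500, emergency=850

Final balance of brokerage: 500

Answer: 500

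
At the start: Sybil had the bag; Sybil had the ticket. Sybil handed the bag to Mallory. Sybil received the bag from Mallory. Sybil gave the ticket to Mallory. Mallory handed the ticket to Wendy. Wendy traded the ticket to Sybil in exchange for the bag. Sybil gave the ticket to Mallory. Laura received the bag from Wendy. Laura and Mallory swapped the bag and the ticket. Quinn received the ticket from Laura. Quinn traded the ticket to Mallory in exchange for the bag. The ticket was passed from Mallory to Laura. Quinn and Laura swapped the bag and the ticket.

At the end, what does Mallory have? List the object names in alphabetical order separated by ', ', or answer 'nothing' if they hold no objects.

Tracking all object holders:
Start: bag:Sybil, ticket:Sybil
Event 1 (give bag: Sybil -> Mallory). State: bag:Mallory, ticket:Sybil
Event 2 (give bag: Mallory -> Sybil). State: bag:Sybil, ticket:Sybil
Event 3 (give ticket: Sybil -> Mallory). State: bag:Sybil, ticket:Mallory
Event 4 (give ticket: Mallory -> Wendy). State: bag:Sybil, ticket:Wendy
Event 5 (swap ticket<->bag: now ticket:Sybil, bag:Wendy). State: bag:Wendy, ticket:Sybil
Event 6 (give ticket: Sybil -> Mallory). State: bag:Wendy, ticket:Mallory
Event 7 (give bag: Wendy -> Laura). State: bag:Laura, ticket:Mallory
Event 8 (swap bag<->ticket: now bag:Mallory, ticket:Laura). State: bag:Mallory, ticket:Laura
Event 9 (give ticket: Laura -> Quinn). State: bag:Mallory, ticket:Quinn
Event 10 (swap ticket<->bag: now ticket:Mallory, bag:Quinn). State: bag:Quinn, ticket:Mallory
Event 11 (give ticket: Mallory -> Laura). State: bag:Quinn, ticket:Laura
Event 12 (swap bag<->ticket: now bag:Laura, ticket:Quinn). State: bag:Laura, ticket:Quinn

Final state: bag:Laura, ticket:Quinn
Mallory holds: (nothing).

Answer: nothing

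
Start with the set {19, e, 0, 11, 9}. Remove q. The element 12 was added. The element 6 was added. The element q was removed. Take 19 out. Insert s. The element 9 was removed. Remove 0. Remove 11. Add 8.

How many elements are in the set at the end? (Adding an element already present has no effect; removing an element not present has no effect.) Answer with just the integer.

Answer: 5

Derivation:
Tracking the set through each operation:
Start: {0, 11, 19, 9, e}
Event 1 (remove q): not present, no change. Set: {0, 11, 19, 9, e}
Event 2 (add 12): added. Set: {0, 11, 12, 19, 9, e}
Event 3 (add 6): added. Set: {0, 11, 12, 19, 6, 9, e}
Event 4 (remove q): not present, no change. Set: {0, 11, 12, 19, 6, 9, e}
Event 5 (remove 19): removed. Set: {0, 11, 12, 6, 9, e}
Event 6 (add s): added. Set: {0, 11, 12, 6, 9, e, s}
Event 7 (remove 9): removed. Set: {0, 11, 12, 6, e, s}
Event 8 (remove 0): removed. Set: {11, 12, 6, e, s}
Event 9 (remove 11): removed. Set: {12, 6, e, s}
Event 10 (add 8): added. Set: {12, 6, 8, e, s}

Final set: {12, 6, 8, e, s} (size 5)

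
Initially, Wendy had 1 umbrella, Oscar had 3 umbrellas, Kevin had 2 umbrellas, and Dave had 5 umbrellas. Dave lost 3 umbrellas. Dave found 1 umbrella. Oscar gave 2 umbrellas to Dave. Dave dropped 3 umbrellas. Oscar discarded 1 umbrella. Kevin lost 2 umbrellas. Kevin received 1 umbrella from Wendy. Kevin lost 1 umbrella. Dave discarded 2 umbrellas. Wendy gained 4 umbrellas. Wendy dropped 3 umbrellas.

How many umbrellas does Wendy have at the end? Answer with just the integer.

Tracking counts step by step:
Start: Wendy=1, Oscar=3, Kevin=2, Dave=5
Event 1 (Dave -3): Dave: 5 -> 2. State: Wendy=1, Oscar=3, Kevin=2, Dave=2
Event 2 (Dave +1): Dave: 2 -> 3. State: Wendy=1, Oscar=3, Kevin=2, Dave=3
Event 3 (Oscar -> Dave, 2): Oscar: 3 -> 1, Dave: 3 -> 5. State: Wendy=1, Oscar=1, Kevin=2, Dave=5
Event 4 (Dave -3): Dave: 5 -> 2. State: Wendy=1, Oscar=1, Kevin=2, Dave=2
Event 5 (Oscar -1): Oscar: 1 -> 0. State: Wendy=1, Oscar=0, Kevin=2, Dave=2
Event 6 (Kevin -2): Kevin: 2 -> 0. State: Wendy=1, Oscar=0, Kevin=0, Dave=2
Event 7 (Wendy -> Kevin, 1): Wendy: 1 -> 0, Kevin: 0 -> 1. State: Wendy=0, Oscar=0, Kevin=1, Dave=2
Event 8 (Kevin -1): Kevin: 1 -> 0. State: Wendy=0, Oscar=0, Kevin=0, Dave=2
Event 9 (Dave -2): Dave: 2 -> 0. State: Wendy=0, Oscar=0, Kevin=0, Dave=0
Event 10 (Wendy +4): Wendy: 0 -> 4. State: Wendy=4, Oscar=0, Kevin=0, Dave=0
Event 11 (Wendy -3): Wendy: 4 -> 1. State: Wendy=1, Oscar=0, Kevin=0, Dave=0

Wendy's final count: 1

Answer: 1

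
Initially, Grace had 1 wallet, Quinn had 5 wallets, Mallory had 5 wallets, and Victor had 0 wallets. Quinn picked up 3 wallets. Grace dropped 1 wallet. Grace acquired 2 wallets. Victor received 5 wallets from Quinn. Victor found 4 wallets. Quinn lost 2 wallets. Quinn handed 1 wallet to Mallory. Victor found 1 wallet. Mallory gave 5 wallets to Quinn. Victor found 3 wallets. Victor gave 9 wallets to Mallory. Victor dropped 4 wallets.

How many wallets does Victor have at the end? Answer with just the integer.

Answer: 0

Derivation:
Tracking counts step by step:
Start: Grace=1, Quinn=5, Mallory=5, Victor=0
Event 1 (Quinn +3): Quinn: 5 -> 8. State: Grace=1, Quinn=8, Mallory=5, Victor=0
Event 2 (Grace -1): Grace: 1 -> 0. State: Grace=0, Quinn=8, Mallory=5, Victor=0
Event 3 (Grace +2): Grace: 0 -> 2. State: Grace=2, Quinn=8, Mallory=5, Victor=0
Event 4 (Quinn -> Victor, 5): Quinn: 8 -> 3, Victor: 0 -> 5. State: Grace=2, Quinn=3, Mallory=5, Victor=5
Event 5 (Victor +4): Victor: 5 -> 9. State: Grace=2, Quinn=3, Mallory=5, Victor=9
Event 6 (Quinn -2): Quinn: 3 -> 1. State: Grace=2, Quinn=1, Mallory=5, Victor=9
Event 7 (Quinn -> Mallory, 1): Quinn: 1 -> 0, Mallory: 5 -> 6. State: Grace=2, Quinn=0, Mallory=6, Victor=9
Event 8 (Victor +1): Victor: 9 -> 10. State: Grace=2, Quinn=0, Mallory=6, Victor=10
Event 9 (Mallory -> Quinn, 5): Mallory: 6 -> 1, Quinn: 0 -> 5. State: Grace=2, Quinn=5, Mallory=1, Victor=10
Event 10 (Victor +3): Victor: 10 -> 13. State: Grace=2, Quinn=5, Mallory=1, Victor=13
Event 11 (Victor -> Mallory, 9): Victor: 13 -> 4, Mallory: 1 -> 10. State: Grace=2, Quinn=5, Mallory=10, Victor=4
Event 12 (Victor -4): Victor: 4 -> 0. State: Grace=2, Quinn=5, Mallory=10, Victor=0

Victor's final count: 0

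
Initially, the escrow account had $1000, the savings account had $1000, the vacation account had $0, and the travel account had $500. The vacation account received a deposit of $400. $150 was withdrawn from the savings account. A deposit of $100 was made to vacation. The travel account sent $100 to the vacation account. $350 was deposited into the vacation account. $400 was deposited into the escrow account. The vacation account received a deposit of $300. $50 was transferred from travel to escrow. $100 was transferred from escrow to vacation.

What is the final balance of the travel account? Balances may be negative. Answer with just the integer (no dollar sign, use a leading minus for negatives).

Tracking account balances step by step:
Start: escrow=1000, savings=1000, vacation=0, travel=500
Event 1 (deposit 400 to vacation): vacation: 0 + 400 = 400. Balances: escrow=1000, savings=1000, vacation=400, travel=500
Event 2 (withdraw 150 from savings): savings: 1000 - 150 = 850. Balances: escrow=1000, savings=850, vacation=400, travel=500
Event 3 (deposit 100 to vacation): vacation: 400 + 100 = 500. Balances: escrow=1000, savings=850, vacation=500, travel=500
Event 4 (transfer 100 travel -> vacation): travel: 500 - 100 = 400, vacation: 500 + 100 = 600. Balances: escrow=1000, savings=850, vacation=600, travel=400
Event 5 (deposit 350 to vacation): vacation: 600 + 350 = 950. Balances: escrow=1000, savings=850, vacation=950, travel=400
Event 6 (deposit 400 to escrow): escrow: 1000 + 400 = 1400. Balances: escrow=1400, savings=850, vacation=950, travel=400
Event 7 (deposit 300 to vacation): vacation: 950 + 300 = 1250. Balances: escrow=1400, savings=850, vacation=1250, travel=400
Event 8 (transfer 50 travel -> escrow): travel: 400 - 50 = 350, escrow: 1400 + 50 = 1450. Balances: escrow=1450, savings=850, vacation=1250, travel=350
Event 9 (transfer 100 escrow -> vacation): escrow: 1450 - 100 = 1350, vacation: 1250 + 100 = 1350. Balances: escrow=1350, savings=850, vacation=1350, travel=350

Final balance of travel: 350

Answer: 350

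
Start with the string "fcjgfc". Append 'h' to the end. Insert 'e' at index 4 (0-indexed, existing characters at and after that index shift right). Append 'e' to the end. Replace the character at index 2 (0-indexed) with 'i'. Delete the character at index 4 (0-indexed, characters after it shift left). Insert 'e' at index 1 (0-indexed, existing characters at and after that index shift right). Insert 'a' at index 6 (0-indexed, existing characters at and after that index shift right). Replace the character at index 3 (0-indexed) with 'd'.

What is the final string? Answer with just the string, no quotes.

Applying each edit step by step:
Start: "fcjgfc"
Op 1 (append 'h'): "fcjgfc" -> "fcjgfch"
Op 2 (insert 'e' at idx 4): "fcjgfch" -> "fcjgefch"
Op 3 (append 'e'): "fcjgefch" -> "fcjgefche"
Op 4 (replace idx 2: 'j' -> 'i'): "fcjgefche" -> "fcigefche"
Op 5 (delete idx 4 = 'e'): "fcigefche" -> "fcigfche"
Op 6 (insert 'e' at idx 1): "fcigfche" -> "fecigfche"
Op 7 (insert 'a' at idx 6): "fecigfche" -> "fecigfache"
Op 8 (replace idx 3: 'i' -> 'd'): "fecigfache" -> "fecdgfache"

Answer: fecdgfache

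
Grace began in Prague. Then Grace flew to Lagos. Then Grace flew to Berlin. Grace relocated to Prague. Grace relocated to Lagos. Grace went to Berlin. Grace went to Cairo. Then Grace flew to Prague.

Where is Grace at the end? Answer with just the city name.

Answer: Prague

Derivation:
Tracking Grace's location:
Start: Grace is in Prague.
After move 1: Prague -> Lagos. Grace is in Lagos.
After move 2: Lagos -> Berlin. Grace is in Berlin.
After move 3: Berlin -> Prague. Grace is in Prague.
After move 4: Prague -> Lagos. Grace is in Lagos.
After move 5: Lagos -> Berlin. Grace is in Berlin.
After move 6: Berlin -> Cairo. Grace is in Cairo.
After move 7: Cairo -> Prague. Grace is in Prague.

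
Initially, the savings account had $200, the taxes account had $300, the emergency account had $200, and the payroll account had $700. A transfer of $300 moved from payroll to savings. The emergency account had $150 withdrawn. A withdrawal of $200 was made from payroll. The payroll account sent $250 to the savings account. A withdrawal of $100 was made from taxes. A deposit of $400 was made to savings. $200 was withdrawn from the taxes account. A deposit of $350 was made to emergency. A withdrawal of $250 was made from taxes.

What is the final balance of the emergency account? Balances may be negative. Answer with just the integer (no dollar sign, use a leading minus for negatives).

Answer: 400

Derivation:
Tracking account balances step by step:
Start: savings=200, taxes=300, emergency=200, payroll=700
Event 1 (transfer 300 payroll -> savings): payroll: 700 - 300 = 400, savings: 200 + 300 = 500. Balances: savings=500, taxes=300, emergency=200, payroll=400
Event 2 (withdraw 150 from emergency): emergency: 200 - 150 = 50. Balances: savings=500, taxes=300, emergency=50, payroll=400
Event 3 (withdraw 200 from payroll): payroll: 400 - 200 = 200. Balances: savings=500, taxes=300, emergency=50, payroll=200
Event 4 (transfer 250 payroll -> savings): payroll: 200 - 250 = -50, savings: 500 + 250 = 750. Balances: savings=750, taxes=300, emergency=50, payroll=-50
Event 5 (withdraw 100 from taxes): taxes: 300 - 100 = 200. Balances: savings=750, taxes=200, emergency=50, payroll=-50
Event 6 (deposit 400 to savings): savings: 750 + 400 = 1150. Balances: savings=1150, taxes=200, emergency=50, payroll=-50
Event 7 (withdraw 200 from taxes): taxes: 200 - 200 = 0. Balances: savings=1150, taxes=0, emergency=50, payroll=-50
Event 8 (deposit 350 to emergency): emergency: 50 + 350 = 400. Balances: savings=1150, taxes=0, emergency=400, payroll=-50
Event 9 (withdraw 250 from taxes): taxes: 0 - 250 = -250. Balances: savings=1150, taxes=-250, emergency=400, payroll=-50

Final balance of emergency: 400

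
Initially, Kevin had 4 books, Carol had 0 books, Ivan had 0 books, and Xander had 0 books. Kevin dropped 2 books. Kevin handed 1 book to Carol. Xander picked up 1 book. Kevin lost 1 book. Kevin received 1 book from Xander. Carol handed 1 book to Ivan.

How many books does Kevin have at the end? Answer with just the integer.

Tracking counts step by step:
Start: Kevin=4, Carol=0, Ivan=0, Xander=0
Event 1 (Kevin -2): Kevin: 4 -> 2. State: Kevin=2, Carol=0, Ivan=0, Xander=0
Event 2 (Kevin -> Carol, 1): Kevin: 2 -> 1, Carol: 0 -> 1. State: Kevin=1, Carol=1, Ivan=0, Xander=0
Event 3 (Xander +1): Xander: 0 -> 1. State: Kevin=1, Carol=1, Ivan=0, Xander=1
Event 4 (Kevin -1): Kevin: 1 -> 0. State: Kevin=0, Carol=1, Ivan=0, Xander=1
Event 5 (Xander -> Kevin, 1): Xander: 1 -> 0, Kevin: 0 -> 1. State: Kevin=1, Carol=1, Ivan=0, Xander=0
Event 6 (Carol -> Ivan, 1): Carol: 1 -> 0, Ivan: 0 -> 1. State: Kevin=1, Carol=0, Ivan=1, Xander=0

Kevin's final count: 1

Answer: 1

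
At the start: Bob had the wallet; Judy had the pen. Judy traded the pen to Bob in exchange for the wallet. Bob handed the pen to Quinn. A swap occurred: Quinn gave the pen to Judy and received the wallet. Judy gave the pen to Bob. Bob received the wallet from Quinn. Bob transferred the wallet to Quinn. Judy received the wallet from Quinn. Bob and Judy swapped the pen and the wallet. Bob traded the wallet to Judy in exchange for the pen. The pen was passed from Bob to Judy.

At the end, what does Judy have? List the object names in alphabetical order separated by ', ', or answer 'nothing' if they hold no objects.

Tracking all object holders:
Start: wallet:Bob, pen:Judy
Event 1 (swap pen<->wallet: now pen:Bob, wallet:Judy). State: wallet:Judy, pen:Bob
Event 2 (give pen: Bob -> Quinn). State: wallet:Judy, pen:Quinn
Event 3 (swap pen<->wallet: now pen:Judy, wallet:Quinn). State: wallet:Quinn, pen:Judy
Event 4 (give pen: Judy -> Bob). State: wallet:Quinn, pen:Bob
Event 5 (give wallet: Quinn -> Bob). State: wallet:Bob, pen:Bob
Event 6 (give wallet: Bob -> Quinn). State: wallet:Quinn, pen:Bob
Event 7 (give wallet: Quinn -> Judy). State: wallet:Judy, pen:Bob
Event 8 (swap pen<->wallet: now pen:Judy, wallet:Bob). State: wallet:Bob, pen:Judy
Event 9 (swap wallet<->pen: now wallet:Judy, pen:Bob). State: wallet:Judy, pen:Bob
Event 10 (give pen: Bob -> Judy). State: wallet:Judy, pen:Judy

Final state: wallet:Judy, pen:Judy
Judy holds: pen, wallet.

Answer: pen, wallet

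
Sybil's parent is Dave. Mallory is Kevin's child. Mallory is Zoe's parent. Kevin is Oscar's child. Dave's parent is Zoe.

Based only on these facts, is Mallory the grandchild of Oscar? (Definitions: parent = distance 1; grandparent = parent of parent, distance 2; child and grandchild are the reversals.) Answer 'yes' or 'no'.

Reconstructing the parent chain from the given facts:
  Oscar -> Kevin -> Mallory -> Zoe -> Dave -> Sybil
(each arrow means 'parent of the next')
Positions in the chain (0 = top):
  position of Oscar: 0
  position of Kevin: 1
  position of Mallory: 2
  position of Zoe: 3
  position of Dave: 4
  position of Sybil: 5

Mallory is at position 2, Oscar is at position 0; signed distance (j - i) = -2.
'grandchild' requires j - i = -2. Actual distance is -2, so the relation HOLDS.

Answer: yes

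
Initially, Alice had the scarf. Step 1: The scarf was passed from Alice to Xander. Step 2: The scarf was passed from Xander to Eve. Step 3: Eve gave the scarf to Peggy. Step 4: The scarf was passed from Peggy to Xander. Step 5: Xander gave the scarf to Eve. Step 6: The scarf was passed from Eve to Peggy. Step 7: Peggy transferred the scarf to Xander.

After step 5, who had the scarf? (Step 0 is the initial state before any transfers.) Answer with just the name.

Tracking the scarf holder through step 5:
After step 0 (start): Alice
After step 1: Xander
After step 2: Eve
After step 3: Peggy
After step 4: Xander
After step 5: Eve

At step 5, the holder is Eve.

Answer: Eve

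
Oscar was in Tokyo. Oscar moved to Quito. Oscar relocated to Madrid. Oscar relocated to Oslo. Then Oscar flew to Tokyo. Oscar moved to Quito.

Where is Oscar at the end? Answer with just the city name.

Tracking Oscar's location:
Start: Oscar is in Tokyo.
After move 1: Tokyo -> Quito. Oscar is in Quito.
After move 2: Quito -> Madrid. Oscar is in Madrid.
After move 3: Madrid -> Oslo. Oscar is in Oslo.
After move 4: Oslo -> Tokyo. Oscar is in Tokyo.
After move 5: Tokyo -> Quito. Oscar is in Quito.

Answer: Quito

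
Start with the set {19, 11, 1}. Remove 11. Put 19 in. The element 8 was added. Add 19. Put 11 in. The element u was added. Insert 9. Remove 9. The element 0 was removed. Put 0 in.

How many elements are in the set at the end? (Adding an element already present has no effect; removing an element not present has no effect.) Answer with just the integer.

Tracking the set through each operation:
Start: {1, 11, 19}
Event 1 (remove 11): removed. Set: {1, 19}
Event 2 (add 19): already present, no change. Set: {1, 19}
Event 3 (add 8): added. Set: {1, 19, 8}
Event 4 (add 19): already present, no change. Set: {1, 19, 8}
Event 5 (add 11): added. Set: {1, 11, 19, 8}
Event 6 (add u): added. Set: {1, 11, 19, 8, u}
Event 7 (add 9): added. Set: {1, 11, 19, 8, 9, u}
Event 8 (remove 9): removed. Set: {1, 11, 19, 8, u}
Event 9 (remove 0): not present, no change. Set: {1, 11, 19, 8, u}
Event 10 (add 0): added. Set: {0, 1, 11, 19, 8, u}

Final set: {0, 1, 11, 19, 8, u} (size 6)

Answer: 6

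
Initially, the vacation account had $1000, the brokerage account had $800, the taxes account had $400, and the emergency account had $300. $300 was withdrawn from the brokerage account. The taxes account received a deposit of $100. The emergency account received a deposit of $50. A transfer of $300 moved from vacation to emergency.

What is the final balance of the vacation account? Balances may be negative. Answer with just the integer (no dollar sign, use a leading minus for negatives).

Tracking account balances step by step:
Start: vacation=1000, brokerage=800, taxes=400, emergency=300
Event 1 (withdraw 300 from brokerage): brokerage: 800 - 300 = 500. Balances: vacation=1000, brokerage=500, taxes=400, emergency=300
Event 2 (deposit 100 to taxes): taxes: 400 + 100 = 500. Balances: vacation=1000, brokerage=500, taxes=500, emergency=300
Event 3 (deposit 50 to emergency): emergency: 300 + 50 = 350. Balances: vacation=1000, brokerage=500, taxes=500, emergency=350
Event 4 (transfer 300 vacation -> emergency): vacation: 1000 - 300 = 700, emergency: 350 + 300 = 650. Balances: vacation=700, brokerage=500, taxes=500, emergency=650

Final balance of vacation: 700

Answer: 700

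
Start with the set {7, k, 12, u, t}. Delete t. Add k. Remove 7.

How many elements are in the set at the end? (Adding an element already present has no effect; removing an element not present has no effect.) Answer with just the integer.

Answer: 3

Derivation:
Tracking the set through each operation:
Start: {12, 7, k, t, u}
Event 1 (remove t): removed. Set: {12, 7, k, u}
Event 2 (add k): already present, no change. Set: {12, 7, k, u}
Event 3 (remove 7): removed. Set: {12, k, u}

Final set: {12, k, u} (size 3)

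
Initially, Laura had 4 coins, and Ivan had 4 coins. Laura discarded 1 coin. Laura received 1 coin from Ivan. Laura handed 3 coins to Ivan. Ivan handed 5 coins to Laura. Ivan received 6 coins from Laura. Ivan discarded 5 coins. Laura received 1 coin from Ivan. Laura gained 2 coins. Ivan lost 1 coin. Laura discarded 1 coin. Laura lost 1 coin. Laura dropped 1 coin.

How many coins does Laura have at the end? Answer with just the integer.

Tracking counts step by step:
Start: Laura=4, Ivan=4
Event 1 (Laura -1): Laura: 4 -> 3. State: Laura=3, Ivan=4
Event 2 (Ivan -> Laura, 1): Ivan: 4 -> 3, Laura: 3 -> 4. State: Laura=4, Ivan=3
Event 3 (Laura -> Ivan, 3): Laura: 4 -> 1, Ivan: 3 -> 6. State: Laura=1, Ivan=6
Event 4 (Ivan -> Laura, 5): Ivan: 6 -> 1, Laura: 1 -> 6. State: Laura=6, Ivan=1
Event 5 (Laura -> Ivan, 6): Laura: 6 -> 0, Ivan: 1 -> 7. State: Laura=0, Ivan=7
Event 6 (Ivan -5): Ivan: 7 -> 2. State: Laura=0, Ivan=2
Event 7 (Ivan -> Laura, 1): Ivan: 2 -> 1, Laura: 0 -> 1. State: Laura=1, Ivan=1
Event 8 (Laura +2): Laura: 1 -> 3. State: Laura=3, Ivan=1
Event 9 (Ivan -1): Ivan: 1 -> 0. State: Laura=3, Ivan=0
Event 10 (Laura -1): Laura: 3 -> 2. State: Laura=2, Ivan=0
Event 11 (Laura -1): Laura: 2 -> 1. State: Laura=1, Ivan=0
Event 12 (Laura -1): Laura: 1 -> 0. State: Laura=0, Ivan=0

Laura's final count: 0

Answer: 0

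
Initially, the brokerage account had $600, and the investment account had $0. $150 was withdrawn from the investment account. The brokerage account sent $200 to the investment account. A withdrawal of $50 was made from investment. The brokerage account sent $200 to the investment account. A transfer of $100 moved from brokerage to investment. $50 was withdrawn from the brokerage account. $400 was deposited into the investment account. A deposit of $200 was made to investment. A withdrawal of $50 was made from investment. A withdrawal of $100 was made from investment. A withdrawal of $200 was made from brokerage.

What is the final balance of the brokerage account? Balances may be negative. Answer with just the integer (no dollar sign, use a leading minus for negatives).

Answer: -150

Derivation:
Tracking account balances step by step:
Start: brokerage=600, investment=0
Event 1 (withdraw 150 from investment): investment: 0 - 150 = -150. Balances: brokerage=600, investment=-150
Event 2 (transfer 200 brokerage -> investment): brokerage: 600 - 200 = 400, investment: -150 + 200 = 50. Balances: brokerage=400, investment=50
Event 3 (withdraw 50 from investment): investment: 50 - 50 = 0. Balances: brokerage=400, investment=0
Event 4 (transfer 200 brokerage -> investment): brokerage: 400 - 200 = 200, investment: 0 + 200 = 200. Balances: brokerage=200, investment=200
Event 5 (transfer 100 brokerage -> investment): brokerage: 200 - 100 = 100, investment: 200 + 100 = 300. Balances: brokerage=100, investment=300
Event 6 (withdraw 50 from brokerage): brokerage: 100 - 50 = 50. Balances: brokerage=50, investment=300
Event 7 (deposit 400 to investment): investment: 300 + 400 = 700. Balances: brokerage=50, investment=700
Event 8 (deposit 200 to investment): investment: 700 + 200 = 900. Balances: brokerage=50, investment=900
Event 9 (withdraw 50 from investment): investment: 900 - 50 = 850. Balances: brokerage=50, investment=850
Event 10 (withdraw 100 from investment): investment: 850 - 100 = 750. Balances: brokerage=50, investment=750
Event 11 (withdraw 200 from brokerage): brokerage: 50 - 200 = -150. Balances: brokerage=-150, investment=750

Final balance of brokerage: -150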